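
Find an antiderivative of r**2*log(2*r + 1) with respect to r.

Use integration by parts with u = log(2*r + 1), dv = r**2 dr.
Then du = 2/(2*r + 1) dr and v = r**3/3.

r**3*log(2*r + 1)/3 - r**3/9 + r**2/12 - r/12 + log(2*r + 1)/24 + C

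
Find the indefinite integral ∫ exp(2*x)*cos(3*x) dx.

Let I denote the integral. Integrate by parts with u = cos(3*x), dv = exp(2*x) dx, so v = exp(2*x)/2: I = exp(2*x)*cos(3*x)/2 + (3/2)·∫ exp(2*x)*sin(3*x) dx.
Apply parts again with u = sin(3*x), dv = exp(2*x) dx: ∫ exp(2*x)*sin(3*x) dx = exp(2*x)*sin(3*x)/2 − (3/2)·I. Substituting back brings back I: I = 3*exp(2*x)*sin(3*x)/4 + exp(2*x)*cos(3*x)/2 − (9/4)·I.
Solving for I: (1 + 9/4)·I equals the remaining terms, so I = (4/13)·(3*exp(2*x)*sin(3*x)/4 + exp(2*x)*cos(3*x)/2).

3*exp(2*x)*sin(3*x)/13 + 2*exp(2*x)*cos(3*x)/13 + C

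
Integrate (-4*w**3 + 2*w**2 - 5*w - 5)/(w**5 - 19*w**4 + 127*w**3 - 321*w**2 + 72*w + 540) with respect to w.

Factor the denominator: (w - 6)**2*(w - 5)*(w - 3)*(w + 1).
Partial-fraction decomposition: 1/(196*(w + 1)) + 55/(36*(w - 3)) - 40/(w - 5) + 16964/(441*(w - 6)) - 827/(21*(w - 6)**2).
Integrate each term; A/(w−a) gives A·log|w−a|; A/(w−a)² gives −A/(w−a).

16964*log(w - 6)/441 - 40*log(w - 5) + 55*log(w - 3)/36 + log(w + 1)/196 + 827/(21*w - 126) + C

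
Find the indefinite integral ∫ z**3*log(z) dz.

z**4*log(z)/4 - z**4/16 + C

Use integration by parts with u = log(z), dv = z**3 dz.
Then du = 1/z dz and v = z**4/4.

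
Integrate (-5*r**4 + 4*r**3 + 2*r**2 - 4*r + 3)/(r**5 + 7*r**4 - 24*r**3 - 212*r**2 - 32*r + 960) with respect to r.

Factor the denominator: (r - 5)*(r - 2)*(r + 4)**2*(r + 6).
Partial-fraction decomposition: -7245/(352*(r + 6)) + 33/(2*(r + 4)) - 55/(4*(r + 4)**2) + 5/(96*(r - 2)) - 32/(33*(r - 5)).
Integrate each term; A/(r−a) gives A·log|r−a|; A/(r−a)² gives −A/(r−a).

-32*log(r - 5)/33 + 5*log(r - 2)/96 + 33*log(r + 4)/2 - 7245*log(r + 6)/352 + 55/(4*r + 16) + C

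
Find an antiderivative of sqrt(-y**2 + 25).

Substitute y = 5·sin(θ), so dy = 5·cos(θ) dθ and the radical becomes sqrt(-y**2 + 25) = 5·cos(θ) by the Pythagorean identity.
Integrate the resulting trig expression in θ, then back-substitute θ = asin(y/5), sin(θ) = y/5, cos(θ) = sqrt(-y**2 + 25)/5 (absorbing any constant into C).

y*sqrt(-y**2 + 25)/2 + 25*asin(y/5)/2 + C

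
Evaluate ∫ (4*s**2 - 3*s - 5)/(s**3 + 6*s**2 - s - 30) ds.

Factor the denominator: (s - 2)*(s + 3)*(s + 5).
Partial-fraction decomposition: 55/(7*(s + 5)) - 4/(s + 3) + 1/(7*(s - 2)).
Integrate each term: A/(s−a) contributes A·log|s−a|.

log(s - 2)/7 - 4*log(s + 3) + 55*log(s + 5)/7 + C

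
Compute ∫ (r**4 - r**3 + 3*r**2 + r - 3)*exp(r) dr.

Use integration by parts with u = r**4 - r**3 + 3*r**2 + r - 3, dv = exp(r) dr, so v = exp(r).
Apply parts 4 times (tabular method): alternate signs, differentiate u down to 0, integrate dv up.

(r**4 - 5*r**3 + 18*r**2 - 35*r + 32)*exp(r) + C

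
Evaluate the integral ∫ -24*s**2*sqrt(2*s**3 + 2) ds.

-8*(2*s**3 + 2)**(3/2)/3 + C

Let u = 2*s**3 + 2, so du = (6*s**2) ds.
Rewriting, the integral becomes -4·∫ √u du = -4·(2/3)u^(3/2).
Substituting back, u = 2*s**3 + 2.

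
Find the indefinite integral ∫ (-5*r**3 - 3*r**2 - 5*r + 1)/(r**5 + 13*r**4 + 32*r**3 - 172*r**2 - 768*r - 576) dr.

-387*log(r - 4)/4000 - 8*log(r + 1)/375 + 293*log(r + 4)/96 - 1467*log(r + 6)/500 + 1003/(100*r + 600) + C

Factor the denominator: (r - 4)*(r + 1)*(r + 4)*(r + 6)**2.
Partial-fraction decomposition: -1467/(500*(r + 6)) - 1003/(100*(r + 6)**2) + 293/(96*(r + 4)) - 8/(375*(r + 1)) - 387/(4000*(r - 4)).
Integrate each term; A/(r−a) gives A·log|r−a|; A/(r−a)² gives −A/(r−a).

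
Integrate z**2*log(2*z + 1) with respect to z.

Use integration by parts with u = log(2*z + 1), dv = z**2 dz.
Then du = 2/(2*z + 1) dz and v = z**3/3.

z**3*log(2*z + 1)/3 - z**3/9 + z**2/12 - z/12 + log(2*z + 1)/24 + C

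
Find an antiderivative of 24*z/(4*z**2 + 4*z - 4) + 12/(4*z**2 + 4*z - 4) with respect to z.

Let u = 4*z**2 + 4*z - 4, so du = (8*z + 4) dz.
Rewriting, the integral becomes 3·∫ 1/u du = 3·log(u).
Substituting back, u = 4*z**2 + 4*z - 4.

3*log(4*z**2 + 4*z - 4) + C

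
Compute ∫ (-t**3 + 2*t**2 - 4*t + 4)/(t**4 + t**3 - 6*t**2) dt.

Factor the denominator: t**2*(t - 2)*(t + 3).
Partial-fraction decomposition: -61/(45*(t + 3)) - 1/(5*(t - 2)) + 5/(9*t) - 2/(3*t**2).
Integrate each term; A/(t−a) gives A·log|t−a|; A/(t−a)² gives −A/(t−a).

5*log(t)/9 - log(t - 2)/5 - 61*log(t + 3)/45 + 2/(3*t) + C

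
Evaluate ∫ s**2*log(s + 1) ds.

s**3*log(s + 1)/3 - s**3/9 + s**2/6 - s/3 + log(s + 1)/3 + C

Use integration by parts with u = log(s + 1), dv = s**2 ds.
Then du = 1/(s + 1) ds and v = s**3/3.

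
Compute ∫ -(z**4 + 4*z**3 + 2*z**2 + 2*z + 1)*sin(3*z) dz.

Use integration by parts with u = z**4 + 4*z**3 + 2*z**2 + 2*z + 1, dv = -sin(3*z) dz, so v = cos(3*z)/3.
Apply parts 4 times (tabular method): alternate signs, differentiate u down to 0, integrate dv up.

z**4*cos(3*z)/3 - 4*z**3*sin(3*z)/9 + 4*z**3*cos(3*z)/3 - 4*z**2*sin(3*z)/3 + 2*z**2*cos(3*z)/9 - 4*z*sin(3*z)/27 - 2*z*cos(3*z)/9 + 2*sin(3*z)/27 + 23*cos(3*z)/81 + C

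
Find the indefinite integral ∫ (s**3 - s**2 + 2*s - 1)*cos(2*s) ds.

s**3*sin(2*s)/2 - s**2*sin(2*s)/2 + 3*s**2*cos(2*s)/4 + s*sin(2*s)/4 - s*cos(2*s)/2 - sin(2*s)/4 + cos(2*s)/8 + C

Use integration by parts with u = s**3 - s**2 + 2*s - 1, dv = cos(2*s) ds, so v = sin(2*s)/2.
Apply parts 3 times (tabular method): alternate signs, differentiate u down to 0, integrate dv up.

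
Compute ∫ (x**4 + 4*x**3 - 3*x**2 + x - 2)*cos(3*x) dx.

Use integration by parts with u = x**4 + 4*x**3 - 3*x**2 + x - 2, dv = cos(3*x) dx, so v = sin(3*x)/3.
Apply parts 4 times (tabular method): alternate signs, differentiate u down to 0, integrate dv up.

x**4*sin(3*x)/3 + 4*x**3*sin(3*x)/3 + 4*x**3*cos(3*x)/9 - 13*x**2*sin(3*x)/9 + 4*x**2*cos(3*x)/3 - 5*x*sin(3*x)/9 - 26*x*cos(3*x)/27 - 28*sin(3*x)/81 - 5*cos(3*x)/27 + C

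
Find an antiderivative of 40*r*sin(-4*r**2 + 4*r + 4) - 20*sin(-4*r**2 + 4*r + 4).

Let u = 4*r**2 - 4*r - 4, so du = (8*r - 4) dr.
Rewriting, the integral becomes -5·∫ sin(u) du = -5·-cos(u).
Substituting back, u = 4*r**2 - 4*r - 4.

5*cos(-4*r**2 + 4*r + 4) + C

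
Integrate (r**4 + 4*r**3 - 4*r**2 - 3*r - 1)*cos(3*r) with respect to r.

Use integration by parts with u = r**4 + 4*r**3 - 4*r**2 - 3*r - 1, dv = cos(3*r) dr, so v = sin(3*r)/3.
Apply parts 4 times (tabular method): alternate signs, differentiate u down to 0, integrate dv up.

r**4*sin(3*r)/3 + 4*r**3*sin(3*r)/3 + 4*r**3*cos(3*r)/9 - 16*r**2*sin(3*r)/9 + 4*r**2*cos(3*r)/3 - 17*r*sin(3*r)/9 - 32*r*cos(3*r)/27 + 5*sin(3*r)/81 - 17*cos(3*r)/27 + C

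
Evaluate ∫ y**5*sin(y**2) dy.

Let u = y², du = 2y dy; rewrite as (1/2)∫ u^2·sin(1u) du.
Now integrate by parts 2 times.

-y**4*cos(y**2)/2 + y**2*sin(y**2) + cos(y**2) + C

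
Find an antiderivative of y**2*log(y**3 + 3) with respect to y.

Let u = y**3 + 3, so du = (3*y**2) dy.
The integral becomes (1/3)·∫ log(u) du; integrate by parts with u′=log(u), dv′=du.

y**3*log(y**3 + 3)/3 - y**3/3 + log(y**3 + 3) + C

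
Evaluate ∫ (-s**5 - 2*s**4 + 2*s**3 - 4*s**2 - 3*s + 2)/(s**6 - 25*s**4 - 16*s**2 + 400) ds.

-2119*log(s - 5)/3045 + 17*log(s - 2)/168 - log(s + 2)/28 - 257*log(s + 5)/1015 - 27*log(s**2 + 4)/464 - 7*atan(s/2)/232 + C

Factor the denominator: (s - 5)*(s - 2)*(s + 2)*(s + 5)*(s**2 + 4).
Partial-fraction decomposition: -(27*s + 14)/(232*(s**2 + 4)) - 257/(1015*(s + 5)) - 1/(28*(s + 2)) + 17/(168*(s - 2)) - 2119/(3045*(s - 5)).
Integrate each term; A/(s−a) gives A·log|s−a|; the (Bs+D)/(s²+p²) term gives a log and an atan.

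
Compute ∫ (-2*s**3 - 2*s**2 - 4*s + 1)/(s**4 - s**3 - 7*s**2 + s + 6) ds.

-83*log(s - 3)/40 + 7*log(s - 1)/12 + 5*log(s + 1)/8 - 17*log(s + 2)/15 + C

Factor the denominator: (s - 3)*(s - 1)*(s + 1)*(s + 2).
Partial-fraction decomposition: -17/(15*(s + 2)) + 5/(8*(s + 1)) + 7/(12*(s - 1)) - 83/(40*(s - 3)).
Integrate each term: A/(s−a) contributes A·log|s−a|.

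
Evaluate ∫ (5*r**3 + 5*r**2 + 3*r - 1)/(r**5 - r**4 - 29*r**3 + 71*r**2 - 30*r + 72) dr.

411*log(r - 4)/170 - 94*log(r - 3)/45 - 919*log(r + 6)/3330 - 83*log(r**2 + 1)/3145 - 188*atan(r)/3145 + C

Factor the denominator: (r - 4)*(r - 3)*(r + 6)*(r**2 + 1).
Partial-fraction decomposition: -2*(83*r + 94)/(3145*(r**2 + 1)) - 919/(3330*(r + 6)) - 94/(45*(r - 3)) + 411/(170*(r - 4)).
Integrate each term; A/(r−a) gives A·log|r−a|; the (Br+D)/(r²+p²) term gives a log and an atan.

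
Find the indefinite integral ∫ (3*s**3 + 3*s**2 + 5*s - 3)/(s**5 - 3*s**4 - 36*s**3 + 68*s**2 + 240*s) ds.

Factor the denominator: s*(s - 6)*(s - 4)*(s + 2)*(s + 5).
Partial-fraction decomposition: -328/(1485*(s + 5)) + 25/(288*(s + 2)) - 257/(432*(s - 4)) + 261/(352*(s - 6)) - 1/(80*s).
Integrate each term: A/(s−a) contributes A·log|s−a|.

-log(s)/80 + 261*log(s - 6)/352 - 257*log(s - 4)/432 + 25*log(s + 2)/288 - 328*log(s + 5)/1485 + C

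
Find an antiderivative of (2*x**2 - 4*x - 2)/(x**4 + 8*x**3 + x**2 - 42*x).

Factor the denominator: x*(x - 2)*(x + 3)*(x + 7).
Partial-fraction decomposition: -31/(63*(x + 7)) + 7/(15*(x + 3)) - 1/(45*(x - 2)) + 1/(21*x).
Integrate each term: A/(x−a) contributes A·log|x−a|.

log(x)/21 - log(x - 2)/45 + 7*log(x + 3)/15 - 31*log(x + 7)/63 + C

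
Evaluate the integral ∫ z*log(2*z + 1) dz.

z**2*log(2*z + 1)/2 - z**2/4 + z/4 - log(2*z + 1)/8 + C

Use integration by parts with u = log(2*z + 1), dv = z dz.
Then du = 2/(2*z + 1) dz and v = z**2/2.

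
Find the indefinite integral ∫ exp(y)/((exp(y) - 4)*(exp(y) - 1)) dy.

Let u = e^y, du = e^y dy.
The integral becomes ∫ du/((u-4)(u-1)); decompose into partial fractions.

log(exp(y) - 4)/3 - log(exp(y) - 1)/3 + C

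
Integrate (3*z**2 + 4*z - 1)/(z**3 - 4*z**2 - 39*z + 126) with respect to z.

Factor the denominator: (z - 7)*(z - 3)*(z + 6).
Partial-fraction decomposition: 83/(117*(z + 6)) - 19/(18*(z - 3)) + 87/(26*(z - 7)).
Integrate each term: A/(z−a) contributes A·log|z−a|.

87*log(z - 7)/26 - 19*log(z - 3)/18 + 83*log(z + 6)/117 + C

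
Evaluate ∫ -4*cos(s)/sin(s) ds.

Let u = sin(s), so du = (cos(s)) ds.
Rewriting, the integral becomes -4·∫ 1/u du = -4·log(u).
Substituting back, u = sin(s).

-4*log(sin(s)) + C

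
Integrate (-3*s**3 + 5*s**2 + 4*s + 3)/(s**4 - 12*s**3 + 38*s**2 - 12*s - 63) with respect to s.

Factor the denominator: (s - 7)*(s - 3)**2*(s + 1).
Partial-fraction decomposition: -7/(128*(s + 1)) + 47/(16*(s - 3)) + 21/(16*(s - 3)**2) - 753/(128*(s - 7)).
Integrate each term; A/(s−a) gives A·log|s−a|; A/(s−a)² gives −A/(s−a).

-753*log(s - 7)/128 + 47*log(s - 3)/16 - 7*log(s + 1)/128 - 21/(16*s - 48) + C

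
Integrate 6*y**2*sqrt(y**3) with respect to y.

4*(y**3)**(3/2)/3 + C

Let u = y**3, so du = (3*y**2) dy.
Rewriting, the integral becomes 2·∫ √u du = 2·(2/3)u^(3/2).
Substituting back, u = y**3.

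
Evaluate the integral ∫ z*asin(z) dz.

z**2*asin(z)/2 + z*sqrt(-z**2 + 1)/4 - asin(z)/4 + C

Use integration by parts with u = arcsin(z), dv = z dz.
Then du = 1/sqrt(-z**2 + 1) dz.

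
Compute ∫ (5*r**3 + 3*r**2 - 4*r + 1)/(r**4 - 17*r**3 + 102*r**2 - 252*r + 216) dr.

Factor the denominator: (r - 6)**2*(r - 3)*(r - 2).
Partial-fraction decomposition: -45/(16*(r - 2)) + 151/(9*(r - 3)) - 1291/(144*(r - 6)) + 1165/(12*(r - 6)**2).
Integrate each term; A/(r−a) gives A·log|r−a|; A/(r−a)² gives −A/(r−a).

-1291*log(r - 6)/144 + 151*log(r - 3)/9 - 45*log(r - 2)/16 - 1165/(12*r - 72) + C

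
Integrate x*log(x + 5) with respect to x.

Use integration by parts with u = log(x + 5), dv = x dx.
Then du = 1/(x + 5) dx and v = x**2/2.

x**2*log(x + 5)/2 - x**2/4 + 5*x/2 - 25*log(x + 5)/2 + C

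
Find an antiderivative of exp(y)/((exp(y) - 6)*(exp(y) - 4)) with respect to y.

log(exp(y) - 6)/2 - log(exp(y) - 4)/2 + C

Let u = e^y, du = e^y dy.
The integral becomes ∫ du/((u-4)(u-6)); decompose into partial fractions.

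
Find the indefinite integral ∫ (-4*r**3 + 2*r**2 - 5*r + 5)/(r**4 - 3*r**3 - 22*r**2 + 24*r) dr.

Factor the denominator: r*(r - 6)*(r - 1)*(r + 4).
Partial-fraction decomposition: -313/(200*(r + 4)) + 2/(25*(r - 1)) - 817/(300*(r - 6)) + 5/(24*r).
Integrate each term: A/(r−a) contributes A·log|r−a|.

5*log(r)/24 - 817*log(r - 6)/300 + 2*log(r - 1)/25 - 313*log(r + 4)/200 + C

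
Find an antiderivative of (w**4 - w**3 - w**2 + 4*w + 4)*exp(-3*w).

(-27*w**4 - 9*w**3 + 18*w**2 - 96*w - 140)*exp(-3*w)/81 + C

Use integration by parts with u = w**4 - w**3 - w**2 + 4*w + 4, dv = exp(-3*w) dw, so v = -exp(-3*w)/3.
Apply parts 4 times (tabular method): alternate signs, differentiate u down to 0, integrate dv up.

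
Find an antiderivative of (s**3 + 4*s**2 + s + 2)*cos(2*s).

s**3*sin(2*s)/2 + 2*s**2*sin(2*s) + 3*s**2*cos(2*s)/4 - s*sin(2*s)/4 + 2*s*cos(2*s) - cos(2*s)/8 + C

Use integration by parts with u = s**3 + 4*s**2 + s + 2, dv = cos(2*s) ds, so v = sin(2*s)/2.
Apply parts 3 times (tabular method): alternate signs, differentiate u down to 0, integrate dv up.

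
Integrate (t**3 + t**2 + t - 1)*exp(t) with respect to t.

Use integration by parts with u = t**3 + t**2 + t - 1, dv = exp(t) dt, so v = exp(t).
Apply parts 3 times (tabular method): alternate signs, differentiate u down to 0, integrate dv up.

(t**3 - 2*t**2 + 5*t - 6)*exp(t) + C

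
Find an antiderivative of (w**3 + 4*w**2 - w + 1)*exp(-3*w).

(-9*w**3 - 45*w**2 - 21*w - 16)*exp(-3*w)/27 + C

Use integration by parts with u = w**3 + 4*w**2 - w + 1, dv = exp(-3*w) dw, so v = -exp(-3*w)/3.
Apply parts 3 times (tabular method): alternate signs, differentiate u down to 0, integrate dv up.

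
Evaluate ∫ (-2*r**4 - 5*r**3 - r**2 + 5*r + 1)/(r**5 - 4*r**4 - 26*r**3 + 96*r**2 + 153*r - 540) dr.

-937*log(r - 5)/144 + 2138*log(r - 3)/441 + 25*log(r + 3)/144 - 227*log(r + 4)/441 - 145/(42*r - 126) + C

Factor the denominator: (r - 5)*(r - 3)**2*(r + 3)*(r + 4).
Partial-fraction decomposition: -227/(441*(r + 4)) + 25/(144*(r + 3)) + 2138/(441*(r - 3)) + 145/(42*(r - 3)**2) - 937/(144*(r - 5)).
Integrate each term; A/(r−a) gives A·log|r−a|; A/(r−a)² gives −A/(r−a).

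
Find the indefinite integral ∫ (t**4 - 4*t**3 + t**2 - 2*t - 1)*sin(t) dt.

Use integration by parts with u = t**4 - 4*t**3 + t**2 - 2*t - 1, dv = sin(t) dt, so v = -cos(t).
Apply parts 4 times (tabular method): alternate signs, differentiate u down to 0, integrate dv up.

-t**4*cos(t) + 4*t**3*sin(t) + 4*t**3*cos(t) - 12*t**2*sin(t) + 11*t**2*cos(t) - 22*t*sin(t) - 22*t*cos(t) + 22*sin(t) - 21*cos(t) + C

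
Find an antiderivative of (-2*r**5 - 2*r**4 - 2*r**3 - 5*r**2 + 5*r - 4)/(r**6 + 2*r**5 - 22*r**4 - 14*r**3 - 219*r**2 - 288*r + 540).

-3*log(r - 5)/4 + log(r - 1)/84 + log(r + 2)/78 - 599*log(r + 6)/630 - 379*log(r**2 + 9)/2340 + 23*atan(r/3)/1170 + C

Factor the denominator: (r - 5)*(r - 1)*(r + 2)*(r + 6)*(r**2 + 9).
Partial-fraction decomposition: -(379*r - 69)/(1170*(r**2 + 9)) - 599/(630*(r + 6)) + 1/(78*(r + 2)) + 1/(84*(r - 1)) - 3/(4*(r - 5)).
Integrate each term; A/(r−a) gives A·log|r−a|; the (Br+D)/(r²+p²) term gives a log and an atan.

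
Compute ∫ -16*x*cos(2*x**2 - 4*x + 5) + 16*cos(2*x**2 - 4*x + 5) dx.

-4*sin(2*x**2 - 4*x + 5) + C

Let u = 2*x**2 - 4*x + 5, so du = (4*x - 4) dx.
Rewriting, the integral becomes -4·∫ cos(u) du = -4·sin(u).
Substituting back, u = 2*x**2 - 4*x + 5.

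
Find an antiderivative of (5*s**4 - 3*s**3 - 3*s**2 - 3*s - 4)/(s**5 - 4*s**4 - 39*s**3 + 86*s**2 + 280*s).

-log(s)/70 + 2701*log(s - 7)/567 - 128*log(s - 4)/81 - 47*log(s + 2)/162 + 859*log(s + 5)/405 + C

Factor the denominator: s*(s - 7)*(s - 4)*(s + 2)*(s + 5).
Partial-fraction decomposition: 859/(405*(s + 5)) - 47/(162*(s + 2)) - 128/(81*(s - 4)) + 2701/(567*(s - 7)) - 1/(70*s).
Integrate each term: A/(s−a) contributes A·log|s−a|.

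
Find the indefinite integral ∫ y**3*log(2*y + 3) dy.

Use integration by parts with u = log(2*y + 3), dv = y**3 dy.
Then du = 2/(2*y + 3) dy and v = y**4/4.

y**4*log(2*y + 3)/4 - y**4/16 + y**3/8 - 9*y**2/32 + 27*y/32 - 81*log(2*y + 3)/64 + C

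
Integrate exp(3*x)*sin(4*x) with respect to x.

Let I denote the integral. Integrate by parts with u = sin(4*x), dv = exp(3*x) dx, so v = exp(3*x)/3: I = exp(3*x)*sin(4*x)/3 − (4/3)·∫ exp(3*x)*cos(4*x) dx.
Apply parts again with u = cos(4*x), dv = exp(3*x) dx: ∫ exp(3*x)*cos(4*x) dx = exp(3*x)*cos(4*x)/3 + (4/3)·I. Substituting back brings back I: I = exp(3*x)*sin(4*x)/3 - 4*exp(3*x)*cos(4*x)/9 − (16/9)·I.
Solving for I: (1 + 16/9)·I equals the remaining terms, so I = (9/25)·(exp(3*x)*sin(4*x)/3 - 4*exp(3*x)*cos(4*x)/9).

3*exp(3*x)*sin(4*x)/25 - 4*exp(3*x)*cos(4*x)/25 + C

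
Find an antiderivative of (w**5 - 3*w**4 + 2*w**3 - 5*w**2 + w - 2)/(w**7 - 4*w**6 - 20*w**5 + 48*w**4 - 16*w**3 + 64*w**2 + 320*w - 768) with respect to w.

Factor the denominator: (w - 6)*(w - 2)**2*(w + 2)*(w + 4)*(w**2 + 4).
Partial-fraction decomposition: 3*(3*w + 58)/(3200*(w**2 + 4)) - 1003/(7200*(w + 4)) + 15/(256*(w + 2)) - 7/(2304*(w - 2)) + 5/(192*(w - 2)**2) + 259/(3200*(w - 6)).
Integrate each term; A/(w−a) gives A·log|w−a|; the (Bw+D)/(w²+p²) term gives a log and an atan.

259*log(w - 6)/3200 - 7*log(w - 2)/2304 + 15*log(w + 2)/256 - 1003*log(w + 4)/7200 + 9*log(w**2 + 4)/6400 + 87*atan(w/2)/3200 - 5/(192*w - 384) + C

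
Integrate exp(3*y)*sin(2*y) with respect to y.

Let I denote the integral. Integrate by parts with u = sin(2*y), dv = exp(3*y) dy, so v = exp(3*y)/3: I = exp(3*y)*sin(2*y)/3 − (2/3)·∫ exp(3*y)*cos(2*y) dy.
Apply parts again with u = cos(2*y), dv = exp(3*y) dy: ∫ exp(3*y)*cos(2*y) dy = exp(3*y)*cos(2*y)/3 + (2/3)·I. Substituting back brings back I: I = exp(3*y)*sin(2*y)/3 - 2*exp(3*y)*cos(2*y)/9 − (4/9)·I.
Solving for I: (1 + 4/9)·I equals the remaining terms, so I = (9/13)·(exp(3*y)*sin(2*y)/3 - 2*exp(3*y)*cos(2*y)/9).

3*exp(3*y)*sin(2*y)/13 - 2*exp(3*y)*cos(2*y)/13 + C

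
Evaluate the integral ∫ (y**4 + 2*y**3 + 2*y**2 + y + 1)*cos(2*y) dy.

Use integration by parts with u = y**4 + 2*y**3 + 2*y**2 + y + 1, dv = cos(2*y) dy, so v = sin(2*y)/2.
Apply parts 4 times (tabular method): alternate signs, differentiate u down to 0, integrate dv up.

y**4*sin(2*y)/2 + y**3*sin(2*y) + y**3*cos(2*y) - y**2*sin(2*y)/2 + 3*y**2*cos(2*y)/2 - y*sin(2*y) - y*cos(2*y)/2 + 3*sin(2*y)/4 - cos(2*y)/2 + C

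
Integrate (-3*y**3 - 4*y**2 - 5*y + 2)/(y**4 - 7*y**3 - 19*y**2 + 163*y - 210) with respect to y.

Factor the denominator: (y - 7)*(y - 3)*(y - 2)*(y + 5).
Partial-fraction decomposition: -151/(336*(y + 5)) - 48/(35*(y - 2)) + 65/(16*(y - 3)) - 629/(120*(y - 7)).
Integrate each term: A/(y−a) contributes A·log|y−a|.

-629*log(y - 7)/120 + 65*log(y - 3)/16 - 48*log(y - 2)/35 - 151*log(y + 5)/336 + C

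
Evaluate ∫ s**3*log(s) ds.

Use integration by parts with u = log(s), dv = s**3 ds.
Then du = 1/s ds and v = s**4/4.

s**4*log(s)/4 - s**4/16 + C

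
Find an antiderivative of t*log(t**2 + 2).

t**2*log(t**2 + 2)/2 - t**2/2 + log(t**2 + 2) + C

Let u = t**2 + 2, so du = (2*t) dt.
The integral becomes (1/2)·∫ log(u) du; integrate by parts with u′=log(u), dv′=du.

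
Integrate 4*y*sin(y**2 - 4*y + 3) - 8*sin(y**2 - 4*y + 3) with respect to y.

-2*cos(y**2 - 4*y + 3) + C

Let u = y**2 - 4*y + 3, so du = (2*y - 4) dy.
Rewriting, the integral becomes 2·∫ sin(u) du = 2·-cos(u).
Substituting back, u = y**2 - 4*y + 3.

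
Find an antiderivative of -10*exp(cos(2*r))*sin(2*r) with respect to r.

Let u = cos(2*r), so du = (-2*sin(2*r)) dr.
Rewriting, the integral becomes 5·∫ e^u du = 5·e^u.
Substituting back, u = cos(2*r).

5*exp(cos(2*r)) + C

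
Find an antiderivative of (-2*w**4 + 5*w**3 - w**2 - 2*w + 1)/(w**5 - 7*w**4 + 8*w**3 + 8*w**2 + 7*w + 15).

Factor the denominator: (w - 5)*(w - 3)*(w + 1)*(w**2 + 1).
Partial-fraction decomposition: -7*(11*w + 3)/(260*(w**2 + 1)) - 5/(48*(w + 1)) + 41/(80*(w - 3)) - 659/(312*(w - 5)).
Integrate each term; A/(w−a) gives A·log|w−a|; the (Bw+D)/(w²+p²) term gives a log and an atan.

-659*log(w - 5)/312 + 41*log(w - 3)/80 - 5*log(w + 1)/48 - 77*log(w**2 + 1)/520 - 21*atan(w)/260 + C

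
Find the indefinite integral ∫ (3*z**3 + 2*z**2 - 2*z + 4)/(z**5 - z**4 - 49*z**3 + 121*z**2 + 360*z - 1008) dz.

-794*log(z - 4)/539 + 97*log(z - 3)/60 + 53*log(z + 3)/1176 - 83*log(z + 7)/440 - 20/(7*z - 28) + C

Factor the denominator: (z - 4)**2*(z - 3)*(z + 3)*(z + 7).
Partial-fraction decomposition: -83/(440*(z + 7)) + 53/(1176*(z + 3)) + 97/(60*(z - 3)) - 794/(539*(z - 4)) + 20/(7*(z - 4)**2).
Integrate each term; A/(z−a) gives A·log|z−a|; A/(z−a)² gives −A/(z−a).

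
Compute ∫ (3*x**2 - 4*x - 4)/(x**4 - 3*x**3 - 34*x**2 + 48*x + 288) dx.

4*log(x - 6)/9 - log(x - 4)/4 + 5*log(x + 3)/9 - 3*log(x + 4)/4 + C

Factor the denominator: (x - 6)*(x - 4)*(x + 3)*(x + 4).
Partial-fraction decomposition: -3/(4*(x + 4)) + 5/(9*(x + 3)) - 1/(4*(x - 4)) + 4/(9*(x - 6)).
Integrate each term: A/(x−a) contributes A·log|x−a|.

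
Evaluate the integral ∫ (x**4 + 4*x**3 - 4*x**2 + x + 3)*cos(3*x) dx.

x**4*sin(3*x)/3 + 4*x**3*sin(3*x)/3 + 4*x**3*cos(3*x)/9 - 16*x**2*sin(3*x)/9 + 4*x**2*cos(3*x)/3 - 5*x*sin(3*x)/9 - 32*x*cos(3*x)/27 + 113*sin(3*x)/81 - 5*cos(3*x)/27 + C

Use integration by parts with u = x**4 + 4*x**3 - 4*x**2 + x + 3, dv = cos(3*x) dx, so v = sin(3*x)/3.
Apply parts 4 times (tabular method): alternate signs, differentiate u down to 0, integrate dv up.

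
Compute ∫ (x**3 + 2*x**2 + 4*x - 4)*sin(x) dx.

Use integration by parts with u = x**3 + 2*x**2 + 4*x - 4, dv = sin(x) dx, so v = -cos(x).
Apply parts 3 times (tabular method): alternate signs, differentiate u down to 0, integrate dv up.

-x**3*cos(x) + 3*x**2*sin(x) - 2*x**2*cos(x) + 4*x*sin(x) + 2*x*cos(x) - 2*sin(x) + 8*cos(x) + C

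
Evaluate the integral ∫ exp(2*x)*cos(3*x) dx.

Let I denote the integral. Integrate by parts with u = cos(3*x), dv = exp(2*x) dx, so v = exp(2*x)/2: I = exp(2*x)*cos(3*x)/2 + (3/2)·∫ exp(2*x)*sin(3*x) dx.
Apply parts again with u = sin(3*x), dv = exp(2*x) dx: ∫ exp(2*x)*sin(3*x) dx = exp(2*x)*sin(3*x)/2 − (3/2)·I. Substituting back brings back I: I = 3*exp(2*x)*sin(3*x)/4 + exp(2*x)*cos(3*x)/2 − (9/4)·I.
Solving for I: (1 + 9/4)·I equals the remaining terms, so I = (4/13)·(3*exp(2*x)*sin(3*x)/4 + exp(2*x)*cos(3*x)/2).

3*exp(2*x)*sin(3*x)/13 + 2*exp(2*x)*cos(3*x)/13 + C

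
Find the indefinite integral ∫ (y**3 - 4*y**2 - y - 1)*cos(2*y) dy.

Use integration by parts with u = y**3 - 4*y**2 - y - 1, dv = cos(2*y) dy, so v = sin(2*y)/2.
Apply parts 3 times (tabular method): alternate signs, differentiate u down to 0, integrate dv up.

y**3*sin(2*y)/2 - 2*y**2*sin(2*y) + 3*y**2*cos(2*y)/4 - 5*y*sin(2*y)/4 - 2*y*cos(2*y) + sin(2*y)/2 - 5*cos(2*y)/8 + C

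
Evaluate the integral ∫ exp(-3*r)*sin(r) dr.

Let I denote the integral. Integrate by parts with u = sin(r), dv = exp(-3*r) dr, so v = -exp(-3*r)/3: I = -exp(-3*r)*sin(r)/3 + (1/3)·∫ exp(-3*r)*cos(r) dr.
Apply parts again with u = cos(r), dv = exp(-3*r) dr: ∫ exp(-3*r)*cos(r) dr = -exp(-3*r)*cos(r)/3 − (1/3)·I. Substituting back brings back I: I = -exp(-3*r)*sin(r)/3 - exp(-3*r)*cos(r)/9 − (1/9)·I.
Solving for I: (1 + 1/9)·I equals the remaining terms, so I = (9/10)·(-exp(-3*r)*sin(r)/3 - exp(-3*r)*cos(r)/9).

-3*exp(-3*r)*sin(r)/10 - exp(-3*r)*cos(r)/10 + C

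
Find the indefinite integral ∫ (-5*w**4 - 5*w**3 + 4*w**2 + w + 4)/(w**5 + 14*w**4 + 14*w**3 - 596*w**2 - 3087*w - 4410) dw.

-13513*log(w - 7)/21840 + 233*log(w + 3)/240 - 2401*log(w + 5)/48 + 5258*log(w + 6)/39 - 10097*log(w + 7)/112 + C

Factor the denominator: (w - 7)*(w + 3)*(w + 5)*(w + 6)*(w + 7).
Partial-fraction decomposition: -10097/(112*(w + 7)) + 5258/(39*(w + 6)) - 2401/(48*(w + 5)) + 233/(240*(w + 3)) - 13513/(21840*(w - 7)).
Integrate each term: A/(w−a) contributes A·log|w−a|.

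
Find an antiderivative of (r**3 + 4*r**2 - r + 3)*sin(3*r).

Use integration by parts with u = r**3 + 4*r**2 - r + 3, dv = sin(3*r) dr, so v = -cos(3*r)/3.
Apply parts 3 times (tabular method): alternate signs, differentiate u down to 0, integrate dv up.

-r**3*cos(3*r)/3 + r**2*sin(3*r)/3 - 4*r**2*cos(3*r)/3 + 8*r*sin(3*r)/9 + 5*r*cos(3*r)/9 - 5*sin(3*r)/27 - 19*cos(3*r)/27 + C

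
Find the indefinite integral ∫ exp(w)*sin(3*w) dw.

exp(w)*sin(3*w)/10 - 3*exp(w)*cos(3*w)/10 + C

Let I denote the integral. Integrate by parts with u = sin(3*w), dv = exp(w) dw, so v = exp(w): I = exp(w)*sin(3*w) − 3·∫ exp(w)*cos(3*w) dw.
Apply parts again with u = cos(3*w), dv = exp(w) dw: ∫ exp(w)*cos(3*w) dw = exp(w)*cos(3*w) + 3·I. Substituting back brings back I: I = exp(w)*sin(3*w) - 3*exp(w)*cos(3*w) − 9·I.
Solving for I: (1 + 9)·I equals the remaining terms, so I = (1/10)·(exp(w)*sin(3*w) - 3*exp(w)*cos(3*w)).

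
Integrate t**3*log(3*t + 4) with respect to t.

Use integration by parts with u = log(3*t + 4), dv = t**3 dt.
Then du = 3/(3*t + 4) dt and v = t**4/4.

t**4*log(3*t + 4)/4 - t**4/16 + t**3/9 - 2*t**2/9 + 16*t/27 - 64*log(3*t + 4)/81 + C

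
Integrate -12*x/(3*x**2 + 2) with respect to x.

-2*log(3*x**2 + 2) + C

Let u = 3*x**2 + 2, so du = (6*x) dx.
Rewriting, the integral becomes -2·∫ 1/u du = -2·log(u).
Substituting back, u = 3*x**2 + 2.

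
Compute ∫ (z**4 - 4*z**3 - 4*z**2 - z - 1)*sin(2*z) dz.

-z**4*cos(2*z)/2 + z**3*sin(2*z) + 2*z**3*cos(2*z) - 3*z**2*sin(2*z) + 7*z**2*cos(2*z)/2 - 7*z*sin(2*z)/2 - 5*z*cos(2*z)/2 + 5*sin(2*z)/4 - 5*cos(2*z)/4 + C

Use integration by parts with u = z**4 - 4*z**3 - 4*z**2 - z - 1, dv = sin(2*z) dz, so v = -cos(2*z)/2.
Apply parts 4 times (tabular method): alternate signs, differentiate u down to 0, integrate dv up.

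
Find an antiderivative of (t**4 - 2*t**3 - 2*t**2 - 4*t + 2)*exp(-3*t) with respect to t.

(-27*t**4 + 18*t**3 + 72*t**2 + 156*t - 2)*exp(-3*t)/81 + C

Use integration by parts with u = t**4 - 2*t**3 - 2*t**2 - 4*t + 2, dv = exp(-3*t) dt, so v = -exp(-3*t)/3.
Apply parts 4 times (tabular method): alternate signs, differentiate u down to 0, integrate dv up.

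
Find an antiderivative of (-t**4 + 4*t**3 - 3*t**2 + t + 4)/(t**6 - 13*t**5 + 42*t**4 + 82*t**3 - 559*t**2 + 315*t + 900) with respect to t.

2717*log(t - 5)/2304 - 8*log(t - 4)/7 - 7*log(t - 3)/96 - log(t + 1)/288 + 215*log(t + 3)/5376 + 191/(96*t - 480) + C

Factor the denominator: (t - 5)**2*(t - 4)*(t - 3)*(t + 1)*(t + 3).
Partial-fraction decomposition: 215/(5376*(t + 3)) - 1/(288*(t + 1)) - 7/(96*(t - 3)) - 8/(7*(t - 4)) + 2717/(2304*(t - 5)) - 191/(96*(t - 5)**2).
Integrate each term; A/(t−a) gives A·log|t−a|; A/(t−a)² gives −A/(t−a).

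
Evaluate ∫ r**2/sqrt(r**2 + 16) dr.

r*sqrt(r**2 + 16)/2 - 8*log(r + sqrt(r**2 + 16)) + C

Substitute r = 4·tan(θ), so dr = 4·sec(θ)^2 dθ and the radical becomes sqrt(r**2 + 16) = 4·sec(θ) by the Pythagorean identity.
Integrate the resulting trig expression in θ, then back-substitute tan(θ) = r/4, sec(θ) = sqrt(r**2 + 16)/4 (absorbing any constant into C).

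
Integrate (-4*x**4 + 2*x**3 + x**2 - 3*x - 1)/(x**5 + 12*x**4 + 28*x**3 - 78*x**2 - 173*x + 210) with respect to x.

-17*log(x - 2)/105 + 5*log(x - 1)/192 - 361*log(x + 3)/160 + 2711*log(x + 5)/168 - 3407*log(x + 7)/192 + C

Factor the denominator: (x - 2)*(x - 1)*(x + 3)*(x + 5)*(x + 7).
Partial-fraction decomposition: -3407/(192*(x + 7)) + 2711/(168*(x + 5)) - 361/(160*(x + 3)) + 5/(192*(x - 1)) - 17/(105*(x - 2)).
Integrate each term: A/(x−a) contributes A·log|x−a|.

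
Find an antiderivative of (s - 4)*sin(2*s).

-s*cos(2*s)/2 + sin(2*s)/4 + 2*cos(2*s) + C

Use integration by parts with u = s - 4, dv = sin(2*s) ds, so v = -cos(2*s)/2.
Apply parts 1 times (tabular method): alternate signs, differentiate u down to 0, integrate dv up.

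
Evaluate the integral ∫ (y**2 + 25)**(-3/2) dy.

y/(25*sqrt(y**2 + 25)) + C

Substitute y = 5·tan(θ), so dy = 5·sec(θ)^2 dθ and the radical becomes sqrt(y**2 + 25) = 5·sec(θ) by the Pythagorean identity.
Integrate the resulting trig expression in θ, then back-substitute tan(θ) = y/5, sec(θ) = sqrt(y**2 + 25)/5 (absorbing any constant into C).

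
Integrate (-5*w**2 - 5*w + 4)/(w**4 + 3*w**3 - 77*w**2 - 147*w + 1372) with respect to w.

-23*log(w - 7)/49 + 32*log(w - 4)/121 + 1215*log(w + 7)/5929 + 103/(77*w + 539) + C

Factor the denominator: (w - 7)*(w - 4)*(w + 7)**2.
Partial-fraction decomposition: 1215/(5929*(w + 7)) - 103/(77*(w + 7)**2) + 32/(121*(w - 4)) - 23/(49*(w - 7)).
Integrate each term; A/(w−a) gives A·log|w−a|; A/(w−a)² gives −A/(w−a).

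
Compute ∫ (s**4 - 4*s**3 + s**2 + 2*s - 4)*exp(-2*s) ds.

Use integration by parts with u = s**4 - 4*s**3 + s**2 + 2*s - 4, dv = exp(-2*s) ds, so v = -exp(-2*s)/2.
Apply parts 4 times (tabular method): alternate signs, differentiate u down to 0, integrate dv up.

(-s**4 + 2*s**3 + 2*s**2 + 4)*exp(-2*s)/2 + C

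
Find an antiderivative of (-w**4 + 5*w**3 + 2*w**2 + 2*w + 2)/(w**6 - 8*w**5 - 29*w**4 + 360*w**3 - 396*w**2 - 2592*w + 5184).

-65*log(w - 6)/648 + 1343*log(w - 4)/2450 - 40*log(w - 3)/81 - 101*log(w + 3)/3969 + 1157*log(w + 6)/16200 + 53/(70*w - 280) + C

Factor the denominator: (w - 6)*(w - 4)**2*(w - 3)*(w + 3)*(w + 6).
Partial-fraction decomposition: 1157/(16200*(w + 6)) - 101/(3969*(w + 3)) - 40/(81*(w - 3)) + 1343/(2450*(w - 4)) - 53/(70*(w - 4)**2) - 65/(648*(w - 6)).
Integrate each term; A/(w−a) gives A·log|w−a|; A/(w−a)² gives −A/(w−a).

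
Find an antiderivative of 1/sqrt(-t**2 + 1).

Substitute t = sin(θ), so dt = cos(θ) dθ and the radical becomes sqrt(-t**2 + 1) = cos(θ) by the Pythagorean identity.
Integrate the resulting trig expression in θ, then back-substitute θ = asin(t), sin(θ) = t, cos(θ) = sqrt(-t**2 + 1) (absorbing any constant into C).

asin(t) + C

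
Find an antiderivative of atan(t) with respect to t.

Use integration by parts with u = arctan(t), dv = dt.
Then du = 1/(t**2 + 1) dt.

t*atan(t) - log(t**2 + 1)/2 + C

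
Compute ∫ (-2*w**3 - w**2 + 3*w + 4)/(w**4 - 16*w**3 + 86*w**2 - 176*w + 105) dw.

Factor the denominator: (w - 7)*(w - 5)*(w - 3)*(w - 1).
Partial-fraction decomposition: -1/(12*(w - 1)) - 25/(8*(w - 3)) + 16/(w - 5) - 355/(24*(w - 7)).
Integrate each term: A/(w−a) contributes A·log|w−a|.

-355*log(w - 7)/24 + 16*log(w - 5) - 25*log(w - 3)/8 - log(w - 1)/12 + C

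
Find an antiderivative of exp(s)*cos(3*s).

3*exp(s)*sin(3*s)/10 + exp(s)*cos(3*s)/10 + C

Let I denote the integral. Integrate by parts with u = cos(3*s), dv = exp(s) ds, so v = exp(s): I = exp(s)*cos(3*s) + 3·∫ exp(s)*sin(3*s) ds.
Apply parts again with u = sin(3*s), dv = exp(s) ds: ∫ exp(s)*sin(3*s) ds = exp(s)*sin(3*s) − 3·I. Substituting back brings back I: I = 3*exp(s)*sin(3*s) + exp(s)*cos(3*s) − 9·I.
Solving for I: (1 + 9)·I equals the remaining terms, so I = (1/10)·(3*exp(s)*sin(3*s) + exp(s)*cos(3*s)).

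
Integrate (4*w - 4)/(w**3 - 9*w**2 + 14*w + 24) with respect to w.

10*log(w - 6)/7 - 6*log(w - 4)/5 - 8*log(w + 1)/35 + C

Factor the denominator: (w - 6)*(w - 4)*(w + 1).
Partial-fraction decomposition: -8/(35*(w + 1)) - 6/(5*(w - 4)) + 10/(7*(w - 6)).
Integrate each term: A/(w−a) contributes A·log|w−a|.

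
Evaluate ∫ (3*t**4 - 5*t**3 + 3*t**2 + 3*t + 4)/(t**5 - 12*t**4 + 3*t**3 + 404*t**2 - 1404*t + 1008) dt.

Factor the denominator: (t - 7)*(t - 6)*(t - 4)*(t - 1)*(t + 6).
Partial-fraction decomposition: 2531/(5460*(t + 6)) - 4/(315*(t - 1)) + 128/(45*(t - 4)) - 1469/(60*(t - 6)) + 2830/(117*(t - 7)).
Integrate each term: A/(t−a) contributes A·log|t−a|.

2830*log(t - 7)/117 - 1469*log(t - 6)/60 + 128*log(t - 4)/45 - 4*log(t - 1)/315 + 2531*log(t + 6)/5460 + C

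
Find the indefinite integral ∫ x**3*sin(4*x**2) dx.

-x**2*cos(4*x**2)/8 + sin(4*x**2)/32 + C

Let u = x², du = 2x dx; rewrite as (1/2)∫ u^1·sin(4u) du.
Now integrate by parts 1 time.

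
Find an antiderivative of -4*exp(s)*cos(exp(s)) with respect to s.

-4*sin(exp(s)) + C

Let u = exp(s), so du = (exp(s)) ds.
Rewriting, the integral becomes -4·∫ cos(u) du = -4·sin(u).
Substituting back, u = exp(s).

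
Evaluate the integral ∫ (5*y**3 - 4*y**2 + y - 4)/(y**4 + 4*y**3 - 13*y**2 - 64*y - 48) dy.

Factor the denominator: (y - 4)*(y + 1)*(y + 3)*(y + 4).
Partial-fraction decomposition: 49/(3*(y + 4)) - 89/(7*(y + 3)) + 7/(15*(y + 1)) + 32/(35*(y - 4)).
Integrate each term: A/(y−a) contributes A·log|y−a|.

32*log(y - 4)/35 + 7*log(y + 1)/15 - 89*log(y + 3)/7 + 49*log(y + 4)/3 + C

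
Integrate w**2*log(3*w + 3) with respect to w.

Use integration by parts with u = log(3*w + 3), dv = w**2 dw.
Then du = 3/(3*w + 3) dw and v = w**3/3.

w**3*log(3*w + 3)/3 - w**3/9 + w**2/6 - w/3 + log(w + 1)/3 + C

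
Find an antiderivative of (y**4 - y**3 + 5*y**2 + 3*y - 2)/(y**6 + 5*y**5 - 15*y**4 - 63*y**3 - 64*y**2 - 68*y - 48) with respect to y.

47*log(y - 4)/850 - log(y + 1)/25 + 3*log(y + 2)/10 - 209*log(y + 6)/925 - 281*log(y**2 + 1)/6290 - 53*atan(y)/3145 + C

Factor the denominator: (y - 4)*(y + 1)*(y + 2)*(y + 6)*(y**2 + 1).
Partial-fraction decomposition: -(281*y + 53)/(3145*(y**2 + 1)) - 209/(925*(y + 6)) + 3/(10*(y + 2)) - 1/(25*(y + 1)) + 47/(850*(y - 4)).
Integrate each term; A/(y−a) gives A·log|y−a|; the (By+D)/(y²+p²) term gives a log and an atan.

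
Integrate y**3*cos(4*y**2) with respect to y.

y**2*sin(4*y**2)/8 + cos(4*y**2)/32 + C

Let u = y², du = 2y dy; rewrite as (1/2)∫ u^1·cos(4u) du.
Now integrate by parts 1 time.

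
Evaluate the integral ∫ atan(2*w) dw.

w*atan(2*w) - log(4*w**2 + 1)/4 + C

Use integration by parts with u = arctan(2*w), dv = dw.
Then du = 2/(4*w**2 + 1) dw.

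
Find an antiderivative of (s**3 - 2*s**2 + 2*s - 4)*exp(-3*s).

(-9*s**3 + 9*s**2 - 12*s + 32)*exp(-3*s)/27 + C

Use integration by parts with u = s**3 - 2*s**2 + 2*s - 4, dv = exp(-3*s) ds, so v = -exp(-3*s)/3.
Apply parts 3 times (tabular method): alternate signs, differentiate u down to 0, integrate dv up.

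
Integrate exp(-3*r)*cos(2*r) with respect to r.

2*exp(-3*r)*sin(2*r)/13 - 3*exp(-3*r)*cos(2*r)/13 + C

Let I denote the integral. Integrate by parts with u = cos(2*r), dv = exp(-3*r) dr, so v = -exp(-3*r)/3: I = -exp(-3*r)*cos(2*r)/3 − (2/3)·∫ exp(-3*r)*sin(2*r) dr.
Apply parts again with u = sin(2*r), dv = exp(-3*r) dr: ∫ exp(-3*r)*sin(2*r) dr = -exp(-3*r)*sin(2*r)/3 + (2/3)·I. Substituting back brings back I: I = 2*exp(-3*r)*sin(2*r)/9 - exp(-3*r)*cos(2*r)/3 − (4/9)·I.
Solving for I: (1 + 4/9)·I equals the remaining terms, so I = (9/13)·(2*exp(-3*r)*sin(2*r)/9 - exp(-3*r)*cos(2*r)/3).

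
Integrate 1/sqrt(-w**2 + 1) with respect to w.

asin(w) + C

Substitute w = sin(θ), so dw = cos(θ) dθ and the radical becomes sqrt(-w**2 + 1) = cos(θ) by the Pythagorean identity.
Integrate the resulting trig expression in θ, then back-substitute θ = asin(w), sin(θ) = w, cos(θ) = sqrt(-w**2 + 1) (absorbing any constant into C).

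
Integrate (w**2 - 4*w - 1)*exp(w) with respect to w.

Use integration by parts with u = w**2 - 4*w - 1, dv = exp(w) dw, so v = exp(w).
Apply parts 2 times (tabular method): alternate signs, differentiate u down to 0, integrate dv up.

(w**2 - 6*w + 5)*exp(w) + C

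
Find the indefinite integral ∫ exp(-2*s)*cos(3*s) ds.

3*exp(-2*s)*sin(3*s)/13 - 2*exp(-2*s)*cos(3*s)/13 + C

Let I denote the integral. Integrate by parts with u = cos(3*s), dv = exp(-2*s) ds, so v = -exp(-2*s)/2: I = -exp(-2*s)*cos(3*s)/2 − (3/2)·∫ exp(-2*s)*sin(3*s) ds.
Apply parts again with u = sin(3*s), dv = exp(-2*s) ds: ∫ exp(-2*s)*sin(3*s) ds = -exp(-2*s)*sin(3*s)/2 + (3/2)·I. Substituting back brings back I: I = 3*exp(-2*s)*sin(3*s)/4 - exp(-2*s)*cos(3*s)/2 − (9/4)·I.
Solving for I: (1 + 9/4)·I equals the remaining terms, so I = (4/13)·(3*exp(-2*s)*sin(3*s)/4 - exp(-2*s)*cos(3*s)/2).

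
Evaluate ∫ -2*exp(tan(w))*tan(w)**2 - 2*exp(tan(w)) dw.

Let u = tan(w), so du = (tan(w)**2 + 1) dw.
Rewriting, the integral becomes -2·∫ e^u du = -2·e^u.
Substituting back, u = tan(w).

-2*exp(tan(w)) + C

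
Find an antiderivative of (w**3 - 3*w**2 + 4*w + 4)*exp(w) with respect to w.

Use integration by parts with u = w**3 - 3*w**2 + 4*w + 4, dv = exp(w) dw, so v = exp(w).
Apply parts 3 times (tabular method): alternate signs, differentiate u down to 0, integrate dv up.

(w**3 - 6*w**2 + 16*w - 12)*exp(w) + C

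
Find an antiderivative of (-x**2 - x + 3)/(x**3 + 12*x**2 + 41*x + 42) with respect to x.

log(x + 2)/5 + 3*log(x + 3)/4 - 39*log(x + 7)/20 + C

Factor the denominator: (x + 2)*(x + 3)*(x + 7).
Partial-fraction decomposition: -39/(20*(x + 7)) + 3/(4*(x + 3)) + 1/(5*(x + 2)).
Integrate each term: A/(x−a) contributes A·log|x−a|.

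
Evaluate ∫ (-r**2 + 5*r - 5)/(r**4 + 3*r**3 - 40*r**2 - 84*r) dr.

5*log(r)/84 - 11*log(r - 6)/624 - 19*log(r + 2)/80 + 89*log(r + 7)/455 + C

Factor the denominator: r*(r - 6)*(r + 2)*(r + 7).
Partial-fraction decomposition: 89/(455*(r + 7)) - 19/(80*(r + 2)) - 11/(624*(r - 6)) + 5/(84*r).
Integrate each term: A/(r−a) contributes A·log|r−a|.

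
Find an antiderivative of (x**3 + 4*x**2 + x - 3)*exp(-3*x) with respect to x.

Use integration by parts with u = x**3 + 4*x**2 + x - 3, dv = exp(-3*x) dx, so v = -exp(-3*x)/3.
Apply parts 3 times (tabular method): alternate signs, differentiate u down to 0, integrate dv up.

(-9*x**3 - 45*x**2 - 39*x + 14)*exp(-3*x)/27 + C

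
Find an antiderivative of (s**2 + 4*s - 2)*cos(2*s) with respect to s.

s**2*sin(2*s)/2 + 2*s*sin(2*s) + s*cos(2*s)/2 - 5*sin(2*s)/4 + cos(2*s) + C

Use integration by parts with u = s**2 + 4*s - 2, dv = cos(2*s) ds, so v = sin(2*s)/2.
Apply parts 2 times (tabular method): alternate signs, differentiate u down to 0, integrate dv up.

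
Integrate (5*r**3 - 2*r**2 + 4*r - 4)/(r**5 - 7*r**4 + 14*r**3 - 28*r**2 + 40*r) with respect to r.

-log(r)/10 + 197*log(r - 5)/145 - 3*log(r - 2)/4 - 59*log(r**2 + 4)/232 - 17*atan(r/2)/116 + C

Factor the denominator: r*(r - 5)*(r - 2)*(r**2 + 4).
Partial-fraction decomposition: -(59*r + 34)/(116*(r**2 + 4)) - 3/(4*(r - 2)) + 197/(145*(r - 5)) - 1/(10*r).
Integrate each term; A/(r−a) gives A·log|r−a|; the (Br+D)/(r²+p²) term gives a log and an atan.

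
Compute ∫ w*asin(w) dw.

Use integration by parts with u = arcsin(w), dv = w dw.
Then du = 1/sqrt(-w**2 + 1) dw.

w**2*asin(w)/2 + w*sqrt(-w**2 + 1)/4 - asin(w)/4 + C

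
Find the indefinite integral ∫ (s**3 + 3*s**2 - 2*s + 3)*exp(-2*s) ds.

(-4*s**3 - 18*s**2 - 10*s - 17)*exp(-2*s)/8 + C

Use integration by parts with u = s**3 + 3*s**2 - 2*s + 3, dv = exp(-2*s) ds, so v = -exp(-2*s)/2.
Apply parts 3 times (tabular method): alternate signs, differentiate u down to 0, integrate dv up.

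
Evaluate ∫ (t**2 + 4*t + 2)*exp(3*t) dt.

(9*t**2 + 30*t + 8)*exp(3*t)/27 + C

Use integration by parts with u = t**2 + 4*t + 2, dv = exp(3*t) dt, so v = exp(3*t)/3.
Apply parts 2 times (tabular method): alternate signs, differentiate u down to 0, integrate dv up.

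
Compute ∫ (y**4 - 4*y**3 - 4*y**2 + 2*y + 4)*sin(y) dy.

Use integration by parts with u = y**4 - 4*y**3 - 4*y**2 + 2*y + 4, dv = sin(y) dy, so v = -cos(y).
Apply parts 4 times (tabular method): alternate signs, differentiate u down to 0, integrate dv up.

-y**4*cos(y) + 4*y**3*sin(y) + 4*y**3*cos(y) - 12*y**2*sin(y) + 16*y**2*cos(y) - 32*y*sin(y) - 26*y*cos(y) + 26*sin(y) - 36*cos(y) + C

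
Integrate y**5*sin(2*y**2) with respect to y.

-y**4*cos(2*y**2)/4 + y**2*sin(2*y**2)/4 + cos(2*y**2)/8 + C

Let u = y², du = 2y dy; rewrite as (1/2)∫ u^2·sin(2u) du.
Now integrate by parts 2 times.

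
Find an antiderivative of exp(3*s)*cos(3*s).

Let I denote the integral. Integrate by parts with u = cos(3*s), dv = exp(3*s) ds, so v = exp(3*s)/3: I = exp(3*s)*cos(3*s)/3 + ∫ exp(3*s)*sin(3*s) ds.
Apply parts again with u = sin(3*s), dv = exp(3*s) ds: ∫ exp(3*s)*sin(3*s) ds = exp(3*s)*sin(3*s)/3 − I. Substituting back brings back I: I = exp(3*s)*sin(3*s)/3 + exp(3*s)*cos(3*s)/3 − I.
Solving for I: (1 + 1)·I equals the remaining terms, so I = (1/2)·(exp(3*s)*sin(3*s)/3 + exp(3*s)*cos(3*s)/3).

exp(3*s)*sin(3*s)/6 + exp(3*s)*cos(3*s)/6 + C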